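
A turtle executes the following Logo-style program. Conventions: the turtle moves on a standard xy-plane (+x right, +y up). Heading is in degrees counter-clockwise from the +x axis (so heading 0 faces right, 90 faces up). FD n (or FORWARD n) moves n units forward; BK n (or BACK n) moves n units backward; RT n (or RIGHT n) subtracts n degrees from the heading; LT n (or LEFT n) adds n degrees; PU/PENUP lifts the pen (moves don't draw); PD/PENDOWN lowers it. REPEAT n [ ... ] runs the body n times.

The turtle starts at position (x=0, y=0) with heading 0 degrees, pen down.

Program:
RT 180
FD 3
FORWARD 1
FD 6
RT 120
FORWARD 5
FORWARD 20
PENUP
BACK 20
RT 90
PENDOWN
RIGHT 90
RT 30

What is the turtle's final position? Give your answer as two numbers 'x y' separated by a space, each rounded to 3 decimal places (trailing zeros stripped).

Answer: -7.5 4.33

Derivation:
Executing turtle program step by step:
Start: pos=(0,0), heading=0, pen down
RT 180: heading 0 -> 180
FD 3: (0,0) -> (-3,0) [heading=180, draw]
FD 1: (-3,0) -> (-4,0) [heading=180, draw]
FD 6: (-4,0) -> (-10,0) [heading=180, draw]
RT 120: heading 180 -> 60
FD 5: (-10,0) -> (-7.5,4.33) [heading=60, draw]
FD 20: (-7.5,4.33) -> (2.5,21.651) [heading=60, draw]
PU: pen up
BK 20: (2.5,21.651) -> (-7.5,4.33) [heading=60, move]
RT 90: heading 60 -> 330
PD: pen down
RT 90: heading 330 -> 240
RT 30: heading 240 -> 210
Final: pos=(-7.5,4.33), heading=210, 5 segment(s) drawn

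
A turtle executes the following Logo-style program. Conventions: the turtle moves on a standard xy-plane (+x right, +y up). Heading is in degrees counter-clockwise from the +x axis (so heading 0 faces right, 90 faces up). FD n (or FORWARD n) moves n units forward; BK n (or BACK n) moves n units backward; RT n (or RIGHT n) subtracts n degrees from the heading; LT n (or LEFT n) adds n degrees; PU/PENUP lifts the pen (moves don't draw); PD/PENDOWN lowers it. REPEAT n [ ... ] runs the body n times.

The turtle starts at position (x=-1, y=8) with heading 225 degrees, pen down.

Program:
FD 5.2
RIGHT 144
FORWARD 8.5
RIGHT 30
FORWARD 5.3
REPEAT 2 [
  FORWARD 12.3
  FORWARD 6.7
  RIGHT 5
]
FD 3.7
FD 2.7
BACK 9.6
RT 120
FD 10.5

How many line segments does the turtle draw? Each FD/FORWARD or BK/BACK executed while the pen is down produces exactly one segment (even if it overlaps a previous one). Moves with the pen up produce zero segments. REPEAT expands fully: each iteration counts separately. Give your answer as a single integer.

Answer: 11

Derivation:
Executing turtle program step by step:
Start: pos=(-1,8), heading=225, pen down
FD 5.2: (-1,8) -> (-4.677,4.323) [heading=225, draw]
RT 144: heading 225 -> 81
FD 8.5: (-4.677,4.323) -> (-3.347,12.718) [heading=81, draw]
RT 30: heading 81 -> 51
FD 5.3: (-3.347,12.718) -> (-0.012,16.837) [heading=51, draw]
REPEAT 2 [
  -- iteration 1/2 --
  FD 12.3: (-0.012,16.837) -> (7.729,26.396) [heading=51, draw]
  FD 6.7: (7.729,26.396) -> (11.945,31.603) [heading=51, draw]
  RT 5: heading 51 -> 46
  -- iteration 2/2 --
  FD 12.3: (11.945,31.603) -> (20.49,40.451) [heading=46, draw]
  FD 6.7: (20.49,40.451) -> (25.144,45.27) [heading=46, draw]
  RT 5: heading 46 -> 41
]
FD 3.7: (25.144,45.27) -> (27.936,47.698) [heading=41, draw]
FD 2.7: (27.936,47.698) -> (29.974,49.469) [heading=41, draw]
BK 9.6: (29.974,49.469) -> (22.729,43.171) [heading=41, draw]
RT 120: heading 41 -> 281
FD 10.5: (22.729,43.171) -> (24.732,32.864) [heading=281, draw]
Final: pos=(24.732,32.864), heading=281, 11 segment(s) drawn
Segments drawn: 11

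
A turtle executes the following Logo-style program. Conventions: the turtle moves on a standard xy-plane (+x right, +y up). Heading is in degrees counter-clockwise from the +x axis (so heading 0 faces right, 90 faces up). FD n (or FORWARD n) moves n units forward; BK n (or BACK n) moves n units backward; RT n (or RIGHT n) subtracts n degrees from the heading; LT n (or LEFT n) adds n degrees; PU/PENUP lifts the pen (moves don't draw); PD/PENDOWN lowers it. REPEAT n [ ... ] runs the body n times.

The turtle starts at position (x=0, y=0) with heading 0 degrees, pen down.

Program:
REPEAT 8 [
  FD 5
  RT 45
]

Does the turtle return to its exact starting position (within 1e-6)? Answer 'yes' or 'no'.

Answer: yes

Derivation:
Executing turtle program step by step:
Start: pos=(0,0), heading=0, pen down
REPEAT 8 [
  -- iteration 1/8 --
  FD 5: (0,0) -> (5,0) [heading=0, draw]
  RT 45: heading 0 -> 315
  -- iteration 2/8 --
  FD 5: (5,0) -> (8.536,-3.536) [heading=315, draw]
  RT 45: heading 315 -> 270
  -- iteration 3/8 --
  FD 5: (8.536,-3.536) -> (8.536,-8.536) [heading=270, draw]
  RT 45: heading 270 -> 225
  -- iteration 4/8 --
  FD 5: (8.536,-8.536) -> (5,-12.071) [heading=225, draw]
  RT 45: heading 225 -> 180
  -- iteration 5/8 --
  FD 5: (5,-12.071) -> (0,-12.071) [heading=180, draw]
  RT 45: heading 180 -> 135
  -- iteration 6/8 --
  FD 5: (0,-12.071) -> (-3.536,-8.536) [heading=135, draw]
  RT 45: heading 135 -> 90
  -- iteration 7/8 --
  FD 5: (-3.536,-8.536) -> (-3.536,-3.536) [heading=90, draw]
  RT 45: heading 90 -> 45
  -- iteration 8/8 --
  FD 5: (-3.536,-3.536) -> (0,0) [heading=45, draw]
  RT 45: heading 45 -> 0
]
Final: pos=(0,0), heading=0, 8 segment(s) drawn

Start position: (0, 0)
Final position: (0, 0)
Distance = 0; < 1e-6 -> CLOSED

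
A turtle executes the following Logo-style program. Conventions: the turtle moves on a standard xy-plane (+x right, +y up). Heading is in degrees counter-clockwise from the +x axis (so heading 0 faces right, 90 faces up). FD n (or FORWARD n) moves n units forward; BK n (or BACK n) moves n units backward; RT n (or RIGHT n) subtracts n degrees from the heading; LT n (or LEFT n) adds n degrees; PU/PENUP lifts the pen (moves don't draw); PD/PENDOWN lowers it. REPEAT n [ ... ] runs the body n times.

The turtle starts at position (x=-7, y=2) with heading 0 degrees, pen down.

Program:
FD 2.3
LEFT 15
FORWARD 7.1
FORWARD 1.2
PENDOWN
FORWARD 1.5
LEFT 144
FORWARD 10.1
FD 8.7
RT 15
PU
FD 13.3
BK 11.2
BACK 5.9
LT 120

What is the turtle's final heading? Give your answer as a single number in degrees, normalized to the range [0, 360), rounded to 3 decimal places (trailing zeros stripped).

Executing turtle program step by step:
Start: pos=(-7,2), heading=0, pen down
FD 2.3: (-7,2) -> (-4.7,2) [heading=0, draw]
LT 15: heading 0 -> 15
FD 7.1: (-4.7,2) -> (2.158,3.838) [heading=15, draw]
FD 1.2: (2.158,3.838) -> (3.317,4.148) [heading=15, draw]
PD: pen down
FD 1.5: (3.317,4.148) -> (4.766,4.536) [heading=15, draw]
LT 144: heading 15 -> 159
FD 10.1: (4.766,4.536) -> (-4.663,8.156) [heading=159, draw]
FD 8.7: (-4.663,8.156) -> (-12.785,11.274) [heading=159, draw]
RT 15: heading 159 -> 144
PU: pen up
FD 13.3: (-12.785,11.274) -> (-23.545,19.091) [heading=144, move]
BK 11.2: (-23.545,19.091) -> (-14.484,12.508) [heading=144, move]
BK 5.9: (-14.484,12.508) -> (-9.711,9.04) [heading=144, move]
LT 120: heading 144 -> 264
Final: pos=(-9.711,9.04), heading=264, 6 segment(s) drawn

Answer: 264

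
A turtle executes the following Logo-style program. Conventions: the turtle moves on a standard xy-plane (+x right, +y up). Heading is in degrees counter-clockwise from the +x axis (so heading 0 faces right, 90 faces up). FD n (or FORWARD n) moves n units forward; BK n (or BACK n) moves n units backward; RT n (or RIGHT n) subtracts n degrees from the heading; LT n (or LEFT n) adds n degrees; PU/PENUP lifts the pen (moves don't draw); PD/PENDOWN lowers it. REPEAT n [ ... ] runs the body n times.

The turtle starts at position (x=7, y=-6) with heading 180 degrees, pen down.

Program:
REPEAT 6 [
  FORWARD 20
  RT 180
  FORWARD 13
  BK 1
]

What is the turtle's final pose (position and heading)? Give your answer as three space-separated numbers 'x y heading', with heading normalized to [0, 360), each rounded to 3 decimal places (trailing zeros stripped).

Answer: 7 -6 180

Derivation:
Executing turtle program step by step:
Start: pos=(7,-6), heading=180, pen down
REPEAT 6 [
  -- iteration 1/6 --
  FD 20: (7,-6) -> (-13,-6) [heading=180, draw]
  RT 180: heading 180 -> 0
  FD 13: (-13,-6) -> (0,-6) [heading=0, draw]
  BK 1: (0,-6) -> (-1,-6) [heading=0, draw]
  -- iteration 2/6 --
  FD 20: (-1,-6) -> (19,-6) [heading=0, draw]
  RT 180: heading 0 -> 180
  FD 13: (19,-6) -> (6,-6) [heading=180, draw]
  BK 1: (6,-6) -> (7,-6) [heading=180, draw]
  -- iteration 3/6 --
  FD 20: (7,-6) -> (-13,-6) [heading=180, draw]
  RT 180: heading 180 -> 0
  FD 13: (-13,-6) -> (0,-6) [heading=0, draw]
  BK 1: (0,-6) -> (-1,-6) [heading=0, draw]
  -- iteration 4/6 --
  FD 20: (-1,-6) -> (19,-6) [heading=0, draw]
  RT 180: heading 0 -> 180
  FD 13: (19,-6) -> (6,-6) [heading=180, draw]
  BK 1: (6,-6) -> (7,-6) [heading=180, draw]
  -- iteration 5/6 --
  FD 20: (7,-6) -> (-13,-6) [heading=180, draw]
  RT 180: heading 180 -> 0
  FD 13: (-13,-6) -> (0,-6) [heading=0, draw]
  BK 1: (0,-6) -> (-1,-6) [heading=0, draw]
  -- iteration 6/6 --
  FD 20: (-1,-6) -> (19,-6) [heading=0, draw]
  RT 180: heading 0 -> 180
  FD 13: (19,-6) -> (6,-6) [heading=180, draw]
  BK 1: (6,-6) -> (7,-6) [heading=180, draw]
]
Final: pos=(7,-6), heading=180, 18 segment(s) drawn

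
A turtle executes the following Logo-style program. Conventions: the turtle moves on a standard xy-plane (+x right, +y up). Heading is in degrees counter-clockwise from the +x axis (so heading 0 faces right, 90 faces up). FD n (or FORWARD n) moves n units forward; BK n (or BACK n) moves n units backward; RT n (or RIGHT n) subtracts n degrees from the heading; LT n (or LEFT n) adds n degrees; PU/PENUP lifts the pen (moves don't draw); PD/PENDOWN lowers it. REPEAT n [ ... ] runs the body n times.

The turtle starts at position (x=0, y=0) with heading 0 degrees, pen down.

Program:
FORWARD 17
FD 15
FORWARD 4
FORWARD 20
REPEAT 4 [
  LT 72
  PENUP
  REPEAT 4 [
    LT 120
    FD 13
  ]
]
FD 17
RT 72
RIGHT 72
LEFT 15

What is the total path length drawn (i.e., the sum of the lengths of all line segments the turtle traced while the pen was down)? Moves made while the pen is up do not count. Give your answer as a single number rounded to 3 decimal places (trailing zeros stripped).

Answer: 56

Derivation:
Executing turtle program step by step:
Start: pos=(0,0), heading=0, pen down
FD 17: (0,0) -> (17,0) [heading=0, draw]
FD 15: (17,0) -> (32,0) [heading=0, draw]
FD 4: (32,0) -> (36,0) [heading=0, draw]
FD 20: (36,0) -> (56,0) [heading=0, draw]
REPEAT 4 [
  -- iteration 1/4 --
  LT 72: heading 0 -> 72
  PU: pen up
  REPEAT 4 [
    -- iteration 1/4 --
    LT 120: heading 72 -> 192
    FD 13: (56,0) -> (43.284,-2.703) [heading=192, move]
    -- iteration 2/4 --
    LT 120: heading 192 -> 312
    FD 13: (43.284,-2.703) -> (51.983,-12.364) [heading=312, move]
    -- iteration 3/4 --
    LT 120: heading 312 -> 72
    FD 13: (51.983,-12.364) -> (56,0) [heading=72, move]
    -- iteration 4/4 --
    LT 120: heading 72 -> 192
    FD 13: (56,0) -> (43.284,-2.703) [heading=192, move]
  ]
  -- iteration 2/4 --
  LT 72: heading 192 -> 264
  PU: pen up
  REPEAT 4 [
    -- iteration 1/4 --
    LT 120: heading 264 -> 24
    FD 13: (43.284,-2.703) -> (55.16,2.585) [heading=24, move]
    -- iteration 2/4 --
    LT 120: heading 24 -> 144
    FD 13: (55.16,2.585) -> (44.643,10.226) [heading=144, move]
    -- iteration 3/4 --
    LT 120: heading 144 -> 264
    FD 13: (44.643,10.226) -> (43.284,-2.703) [heading=264, move]
    -- iteration 4/4 --
    LT 120: heading 264 -> 24
    FD 13: (43.284,-2.703) -> (55.16,2.585) [heading=24, move]
  ]
  -- iteration 3/4 --
  LT 72: heading 24 -> 96
  PU: pen up
  REPEAT 4 [
    -- iteration 1/4 --
    LT 120: heading 96 -> 216
    FD 13: (55.16,2.585) -> (44.643,-5.056) [heading=216, move]
    -- iteration 2/4 --
    LT 120: heading 216 -> 336
    FD 13: (44.643,-5.056) -> (56.519,-10.344) [heading=336, move]
    -- iteration 3/4 --
    LT 120: heading 336 -> 96
    FD 13: (56.519,-10.344) -> (55.16,2.585) [heading=96, move]
    -- iteration 4/4 --
    LT 120: heading 96 -> 216
    FD 13: (55.16,2.585) -> (44.643,-5.056) [heading=216, move]
  ]
  -- iteration 4/4 --
  LT 72: heading 216 -> 288
  PU: pen up
  REPEAT 4 [
    -- iteration 1/4 --
    LT 120: heading 288 -> 48
    FD 13: (44.643,-5.056) -> (53.342,4.604) [heading=48, move]
    -- iteration 2/4 --
    LT 120: heading 48 -> 168
    FD 13: (53.342,4.604) -> (40.626,7.307) [heading=168, move]
    -- iteration 3/4 --
    LT 120: heading 168 -> 288
    FD 13: (40.626,7.307) -> (44.643,-5.056) [heading=288, move]
    -- iteration 4/4 --
    LT 120: heading 288 -> 48
    FD 13: (44.643,-5.056) -> (53.342,4.604) [heading=48, move]
  ]
]
FD 17: (53.342,4.604) -> (64.717,17.238) [heading=48, move]
RT 72: heading 48 -> 336
RT 72: heading 336 -> 264
LT 15: heading 264 -> 279
Final: pos=(64.717,17.238), heading=279, 4 segment(s) drawn

Segment lengths:
  seg 1: (0,0) -> (17,0), length = 17
  seg 2: (17,0) -> (32,0), length = 15
  seg 3: (32,0) -> (36,0), length = 4
  seg 4: (36,0) -> (56,0), length = 20
Total = 56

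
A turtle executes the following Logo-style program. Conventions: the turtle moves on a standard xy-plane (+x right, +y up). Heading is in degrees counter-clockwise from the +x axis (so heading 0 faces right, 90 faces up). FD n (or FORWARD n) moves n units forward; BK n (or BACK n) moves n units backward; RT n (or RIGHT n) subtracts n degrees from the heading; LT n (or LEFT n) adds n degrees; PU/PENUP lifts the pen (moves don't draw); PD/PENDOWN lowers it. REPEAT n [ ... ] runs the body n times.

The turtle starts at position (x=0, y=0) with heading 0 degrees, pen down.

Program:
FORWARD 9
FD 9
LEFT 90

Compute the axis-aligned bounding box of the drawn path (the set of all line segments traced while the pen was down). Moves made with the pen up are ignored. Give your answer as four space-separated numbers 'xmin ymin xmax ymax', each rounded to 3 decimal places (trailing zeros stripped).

Answer: 0 0 18 0

Derivation:
Executing turtle program step by step:
Start: pos=(0,0), heading=0, pen down
FD 9: (0,0) -> (9,0) [heading=0, draw]
FD 9: (9,0) -> (18,0) [heading=0, draw]
LT 90: heading 0 -> 90
Final: pos=(18,0), heading=90, 2 segment(s) drawn

Segment endpoints: x in {0, 9, 18}, y in {0}
xmin=0, ymin=0, xmax=18, ymax=0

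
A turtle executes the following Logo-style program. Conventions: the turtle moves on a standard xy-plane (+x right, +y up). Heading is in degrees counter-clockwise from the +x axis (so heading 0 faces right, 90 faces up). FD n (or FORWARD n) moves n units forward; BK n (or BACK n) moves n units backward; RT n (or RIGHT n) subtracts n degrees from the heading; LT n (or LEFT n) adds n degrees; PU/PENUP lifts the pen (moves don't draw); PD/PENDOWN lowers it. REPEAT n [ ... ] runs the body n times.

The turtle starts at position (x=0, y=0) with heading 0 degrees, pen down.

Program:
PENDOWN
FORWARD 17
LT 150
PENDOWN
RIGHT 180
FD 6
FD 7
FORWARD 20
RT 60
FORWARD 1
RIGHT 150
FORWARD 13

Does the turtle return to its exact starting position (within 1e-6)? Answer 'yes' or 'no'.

Executing turtle program step by step:
Start: pos=(0,0), heading=0, pen down
PD: pen down
FD 17: (0,0) -> (17,0) [heading=0, draw]
LT 150: heading 0 -> 150
PD: pen down
RT 180: heading 150 -> 330
FD 6: (17,0) -> (22.196,-3) [heading=330, draw]
FD 7: (22.196,-3) -> (28.258,-6.5) [heading=330, draw]
FD 20: (28.258,-6.5) -> (45.579,-16.5) [heading=330, draw]
RT 60: heading 330 -> 270
FD 1: (45.579,-16.5) -> (45.579,-17.5) [heading=270, draw]
RT 150: heading 270 -> 120
FD 13: (45.579,-17.5) -> (39.079,-6.242) [heading=120, draw]
Final: pos=(39.079,-6.242), heading=120, 6 segment(s) drawn

Start position: (0, 0)
Final position: (39.079, -6.242)
Distance = 39.574; >= 1e-6 -> NOT closed

Answer: no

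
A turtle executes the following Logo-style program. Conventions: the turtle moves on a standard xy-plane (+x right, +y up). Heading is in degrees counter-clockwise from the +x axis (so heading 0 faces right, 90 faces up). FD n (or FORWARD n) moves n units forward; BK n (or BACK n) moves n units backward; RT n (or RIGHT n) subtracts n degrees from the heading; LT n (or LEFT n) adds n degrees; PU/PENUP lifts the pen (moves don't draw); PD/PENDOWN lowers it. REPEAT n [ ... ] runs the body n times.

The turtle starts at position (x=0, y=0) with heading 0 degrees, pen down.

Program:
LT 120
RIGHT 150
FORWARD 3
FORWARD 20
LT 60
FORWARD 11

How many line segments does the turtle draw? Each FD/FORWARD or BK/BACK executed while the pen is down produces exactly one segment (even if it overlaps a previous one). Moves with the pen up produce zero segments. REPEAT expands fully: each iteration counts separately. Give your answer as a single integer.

Executing turtle program step by step:
Start: pos=(0,0), heading=0, pen down
LT 120: heading 0 -> 120
RT 150: heading 120 -> 330
FD 3: (0,0) -> (2.598,-1.5) [heading=330, draw]
FD 20: (2.598,-1.5) -> (19.919,-11.5) [heading=330, draw]
LT 60: heading 330 -> 30
FD 11: (19.919,-11.5) -> (29.445,-6) [heading=30, draw]
Final: pos=(29.445,-6), heading=30, 3 segment(s) drawn
Segments drawn: 3

Answer: 3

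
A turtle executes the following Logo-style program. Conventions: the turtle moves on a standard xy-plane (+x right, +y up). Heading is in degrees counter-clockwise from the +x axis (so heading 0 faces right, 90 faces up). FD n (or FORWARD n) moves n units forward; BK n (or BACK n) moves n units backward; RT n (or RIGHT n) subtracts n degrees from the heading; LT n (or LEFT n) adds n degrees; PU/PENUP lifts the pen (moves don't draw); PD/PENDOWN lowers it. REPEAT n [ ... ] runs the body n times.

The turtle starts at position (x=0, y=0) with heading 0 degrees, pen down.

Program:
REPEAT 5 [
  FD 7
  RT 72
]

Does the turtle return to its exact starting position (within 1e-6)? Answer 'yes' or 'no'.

Executing turtle program step by step:
Start: pos=(0,0), heading=0, pen down
REPEAT 5 [
  -- iteration 1/5 --
  FD 7: (0,0) -> (7,0) [heading=0, draw]
  RT 72: heading 0 -> 288
  -- iteration 2/5 --
  FD 7: (7,0) -> (9.163,-6.657) [heading=288, draw]
  RT 72: heading 288 -> 216
  -- iteration 3/5 --
  FD 7: (9.163,-6.657) -> (3.5,-10.772) [heading=216, draw]
  RT 72: heading 216 -> 144
  -- iteration 4/5 --
  FD 7: (3.5,-10.772) -> (-2.163,-6.657) [heading=144, draw]
  RT 72: heading 144 -> 72
  -- iteration 5/5 --
  FD 7: (-2.163,-6.657) -> (0,0) [heading=72, draw]
  RT 72: heading 72 -> 0
]
Final: pos=(0,0), heading=0, 5 segment(s) drawn

Start position: (0, 0)
Final position: (0, 0)
Distance = 0; < 1e-6 -> CLOSED

Answer: yes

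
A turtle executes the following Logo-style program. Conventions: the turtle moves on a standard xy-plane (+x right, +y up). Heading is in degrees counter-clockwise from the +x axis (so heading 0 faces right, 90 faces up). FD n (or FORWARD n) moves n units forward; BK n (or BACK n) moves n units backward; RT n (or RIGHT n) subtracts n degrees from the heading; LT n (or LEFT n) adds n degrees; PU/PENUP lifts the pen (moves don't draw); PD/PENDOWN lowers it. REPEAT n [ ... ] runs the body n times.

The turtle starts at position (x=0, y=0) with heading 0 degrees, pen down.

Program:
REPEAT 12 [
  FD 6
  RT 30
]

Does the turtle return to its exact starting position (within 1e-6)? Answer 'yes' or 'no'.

Answer: yes

Derivation:
Executing turtle program step by step:
Start: pos=(0,0), heading=0, pen down
REPEAT 12 [
  -- iteration 1/12 --
  FD 6: (0,0) -> (6,0) [heading=0, draw]
  RT 30: heading 0 -> 330
  -- iteration 2/12 --
  FD 6: (6,0) -> (11.196,-3) [heading=330, draw]
  RT 30: heading 330 -> 300
  -- iteration 3/12 --
  FD 6: (11.196,-3) -> (14.196,-8.196) [heading=300, draw]
  RT 30: heading 300 -> 270
  -- iteration 4/12 --
  FD 6: (14.196,-8.196) -> (14.196,-14.196) [heading=270, draw]
  RT 30: heading 270 -> 240
  -- iteration 5/12 --
  FD 6: (14.196,-14.196) -> (11.196,-19.392) [heading=240, draw]
  RT 30: heading 240 -> 210
  -- iteration 6/12 --
  FD 6: (11.196,-19.392) -> (6,-22.392) [heading=210, draw]
  RT 30: heading 210 -> 180
  -- iteration 7/12 --
  FD 6: (6,-22.392) -> (0,-22.392) [heading=180, draw]
  RT 30: heading 180 -> 150
  -- iteration 8/12 --
  FD 6: (0,-22.392) -> (-5.196,-19.392) [heading=150, draw]
  RT 30: heading 150 -> 120
  -- iteration 9/12 --
  FD 6: (-5.196,-19.392) -> (-8.196,-14.196) [heading=120, draw]
  RT 30: heading 120 -> 90
  -- iteration 10/12 --
  FD 6: (-8.196,-14.196) -> (-8.196,-8.196) [heading=90, draw]
  RT 30: heading 90 -> 60
  -- iteration 11/12 --
  FD 6: (-8.196,-8.196) -> (-5.196,-3) [heading=60, draw]
  RT 30: heading 60 -> 30
  -- iteration 12/12 --
  FD 6: (-5.196,-3) -> (0,0) [heading=30, draw]
  RT 30: heading 30 -> 0
]
Final: pos=(0,0), heading=0, 12 segment(s) drawn

Start position: (0, 0)
Final position: (0, 0)
Distance = 0; < 1e-6 -> CLOSED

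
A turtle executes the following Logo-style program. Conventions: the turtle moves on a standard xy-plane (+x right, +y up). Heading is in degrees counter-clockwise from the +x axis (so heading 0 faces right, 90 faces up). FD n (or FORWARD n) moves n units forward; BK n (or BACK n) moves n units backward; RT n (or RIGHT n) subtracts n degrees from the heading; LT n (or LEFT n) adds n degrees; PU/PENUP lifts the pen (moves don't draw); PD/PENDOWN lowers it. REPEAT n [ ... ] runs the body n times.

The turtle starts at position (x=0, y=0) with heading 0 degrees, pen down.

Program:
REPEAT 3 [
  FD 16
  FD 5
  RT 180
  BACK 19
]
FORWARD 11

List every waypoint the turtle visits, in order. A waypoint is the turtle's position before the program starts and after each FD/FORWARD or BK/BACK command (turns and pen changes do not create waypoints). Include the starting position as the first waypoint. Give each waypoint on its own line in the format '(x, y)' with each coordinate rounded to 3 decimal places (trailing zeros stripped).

Executing turtle program step by step:
Start: pos=(0,0), heading=0, pen down
REPEAT 3 [
  -- iteration 1/3 --
  FD 16: (0,0) -> (16,0) [heading=0, draw]
  FD 5: (16,0) -> (21,0) [heading=0, draw]
  RT 180: heading 0 -> 180
  BK 19: (21,0) -> (40,0) [heading=180, draw]
  -- iteration 2/3 --
  FD 16: (40,0) -> (24,0) [heading=180, draw]
  FD 5: (24,0) -> (19,0) [heading=180, draw]
  RT 180: heading 180 -> 0
  BK 19: (19,0) -> (0,0) [heading=0, draw]
  -- iteration 3/3 --
  FD 16: (0,0) -> (16,0) [heading=0, draw]
  FD 5: (16,0) -> (21,0) [heading=0, draw]
  RT 180: heading 0 -> 180
  BK 19: (21,0) -> (40,0) [heading=180, draw]
]
FD 11: (40,0) -> (29,0) [heading=180, draw]
Final: pos=(29,0), heading=180, 10 segment(s) drawn
Waypoints (11 total):
(0, 0)
(16, 0)
(21, 0)
(40, 0)
(24, 0)
(19, 0)
(0, 0)
(16, 0)
(21, 0)
(40, 0)
(29, 0)

Answer: (0, 0)
(16, 0)
(21, 0)
(40, 0)
(24, 0)
(19, 0)
(0, 0)
(16, 0)
(21, 0)
(40, 0)
(29, 0)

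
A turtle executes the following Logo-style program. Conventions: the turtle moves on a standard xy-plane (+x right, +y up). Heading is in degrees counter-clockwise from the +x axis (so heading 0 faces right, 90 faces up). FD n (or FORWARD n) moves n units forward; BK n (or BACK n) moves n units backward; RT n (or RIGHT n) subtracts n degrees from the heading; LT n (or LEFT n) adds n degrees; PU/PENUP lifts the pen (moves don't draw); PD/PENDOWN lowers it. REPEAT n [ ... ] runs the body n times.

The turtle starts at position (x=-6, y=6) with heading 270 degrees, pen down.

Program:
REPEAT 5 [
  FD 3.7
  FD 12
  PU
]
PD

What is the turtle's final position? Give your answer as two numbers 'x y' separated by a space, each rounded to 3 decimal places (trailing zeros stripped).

Executing turtle program step by step:
Start: pos=(-6,6), heading=270, pen down
REPEAT 5 [
  -- iteration 1/5 --
  FD 3.7: (-6,6) -> (-6,2.3) [heading=270, draw]
  FD 12: (-6,2.3) -> (-6,-9.7) [heading=270, draw]
  PU: pen up
  -- iteration 2/5 --
  FD 3.7: (-6,-9.7) -> (-6,-13.4) [heading=270, move]
  FD 12: (-6,-13.4) -> (-6,-25.4) [heading=270, move]
  PU: pen up
  -- iteration 3/5 --
  FD 3.7: (-6,-25.4) -> (-6,-29.1) [heading=270, move]
  FD 12: (-6,-29.1) -> (-6,-41.1) [heading=270, move]
  PU: pen up
  -- iteration 4/5 --
  FD 3.7: (-6,-41.1) -> (-6,-44.8) [heading=270, move]
  FD 12: (-6,-44.8) -> (-6,-56.8) [heading=270, move]
  PU: pen up
  -- iteration 5/5 --
  FD 3.7: (-6,-56.8) -> (-6,-60.5) [heading=270, move]
  FD 12: (-6,-60.5) -> (-6,-72.5) [heading=270, move]
  PU: pen up
]
PD: pen down
Final: pos=(-6,-72.5), heading=270, 2 segment(s) drawn

Answer: -6 -72.5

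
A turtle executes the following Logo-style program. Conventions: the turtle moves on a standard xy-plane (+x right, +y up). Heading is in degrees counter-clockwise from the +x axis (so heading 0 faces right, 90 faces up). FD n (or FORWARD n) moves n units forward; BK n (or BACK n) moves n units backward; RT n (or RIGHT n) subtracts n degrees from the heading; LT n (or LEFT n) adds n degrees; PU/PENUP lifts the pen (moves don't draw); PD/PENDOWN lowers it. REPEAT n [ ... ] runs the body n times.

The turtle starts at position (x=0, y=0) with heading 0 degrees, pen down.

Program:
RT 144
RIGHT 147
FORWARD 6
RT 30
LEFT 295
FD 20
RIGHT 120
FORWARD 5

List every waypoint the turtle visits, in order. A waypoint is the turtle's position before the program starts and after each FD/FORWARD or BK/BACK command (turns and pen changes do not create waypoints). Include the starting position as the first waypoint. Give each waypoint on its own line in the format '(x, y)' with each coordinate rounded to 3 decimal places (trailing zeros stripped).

Answer: (0, 0)
(2.15, 5.601)
(20.126, -3.166)
(15.981, -5.962)

Derivation:
Executing turtle program step by step:
Start: pos=(0,0), heading=0, pen down
RT 144: heading 0 -> 216
RT 147: heading 216 -> 69
FD 6: (0,0) -> (2.15,5.601) [heading=69, draw]
RT 30: heading 69 -> 39
LT 295: heading 39 -> 334
FD 20: (2.15,5.601) -> (20.126,-3.166) [heading=334, draw]
RT 120: heading 334 -> 214
FD 5: (20.126,-3.166) -> (15.981,-5.962) [heading=214, draw]
Final: pos=(15.981,-5.962), heading=214, 3 segment(s) drawn
Waypoints (4 total):
(0, 0)
(2.15, 5.601)
(20.126, -3.166)
(15.981, -5.962)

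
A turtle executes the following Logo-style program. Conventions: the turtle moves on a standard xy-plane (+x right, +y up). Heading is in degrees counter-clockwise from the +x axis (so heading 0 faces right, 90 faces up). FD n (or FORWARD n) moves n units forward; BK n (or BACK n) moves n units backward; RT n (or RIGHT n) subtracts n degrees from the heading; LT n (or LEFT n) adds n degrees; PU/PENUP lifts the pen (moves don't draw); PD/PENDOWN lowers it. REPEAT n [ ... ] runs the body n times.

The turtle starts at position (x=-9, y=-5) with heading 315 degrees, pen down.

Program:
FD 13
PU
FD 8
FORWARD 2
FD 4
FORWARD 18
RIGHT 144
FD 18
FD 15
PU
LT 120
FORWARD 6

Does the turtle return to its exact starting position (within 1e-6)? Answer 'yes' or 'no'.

Executing turtle program step by step:
Start: pos=(-9,-5), heading=315, pen down
FD 13: (-9,-5) -> (0.192,-14.192) [heading=315, draw]
PU: pen up
FD 8: (0.192,-14.192) -> (5.849,-19.849) [heading=315, move]
FD 2: (5.849,-19.849) -> (7.263,-21.263) [heading=315, move]
FD 4: (7.263,-21.263) -> (10.092,-24.092) [heading=315, move]
FD 18: (10.092,-24.092) -> (22.82,-36.82) [heading=315, move]
RT 144: heading 315 -> 171
FD 18: (22.82,-36.82) -> (5.041,-34.004) [heading=171, move]
FD 15: (5.041,-34.004) -> (-9.774,-31.657) [heading=171, move]
PU: pen up
LT 120: heading 171 -> 291
FD 6: (-9.774,-31.657) -> (-7.624,-37.259) [heading=291, move]
Final: pos=(-7.624,-37.259), heading=291, 1 segment(s) drawn

Start position: (-9, -5)
Final position: (-7.624, -37.259)
Distance = 32.288; >= 1e-6 -> NOT closed

Answer: no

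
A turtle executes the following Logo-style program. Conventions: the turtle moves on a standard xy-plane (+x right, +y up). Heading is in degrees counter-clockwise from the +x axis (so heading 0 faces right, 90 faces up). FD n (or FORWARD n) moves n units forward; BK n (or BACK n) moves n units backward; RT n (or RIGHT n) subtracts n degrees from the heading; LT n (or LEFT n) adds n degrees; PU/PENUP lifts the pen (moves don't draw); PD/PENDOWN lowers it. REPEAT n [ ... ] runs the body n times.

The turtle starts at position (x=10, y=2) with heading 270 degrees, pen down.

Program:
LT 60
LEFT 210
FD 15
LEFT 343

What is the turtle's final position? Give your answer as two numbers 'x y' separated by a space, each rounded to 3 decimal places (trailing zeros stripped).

Executing turtle program step by step:
Start: pos=(10,2), heading=270, pen down
LT 60: heading 270 -> 330
LT 210: heading 330 -> 180
FD 15: (10,2) -> (-5,2) [heading=180, draw]
LT 343: heading 180 -> 163
Final: pos=(-5,2), heading=163, 1 segment(s) drawn

Answer: -5 2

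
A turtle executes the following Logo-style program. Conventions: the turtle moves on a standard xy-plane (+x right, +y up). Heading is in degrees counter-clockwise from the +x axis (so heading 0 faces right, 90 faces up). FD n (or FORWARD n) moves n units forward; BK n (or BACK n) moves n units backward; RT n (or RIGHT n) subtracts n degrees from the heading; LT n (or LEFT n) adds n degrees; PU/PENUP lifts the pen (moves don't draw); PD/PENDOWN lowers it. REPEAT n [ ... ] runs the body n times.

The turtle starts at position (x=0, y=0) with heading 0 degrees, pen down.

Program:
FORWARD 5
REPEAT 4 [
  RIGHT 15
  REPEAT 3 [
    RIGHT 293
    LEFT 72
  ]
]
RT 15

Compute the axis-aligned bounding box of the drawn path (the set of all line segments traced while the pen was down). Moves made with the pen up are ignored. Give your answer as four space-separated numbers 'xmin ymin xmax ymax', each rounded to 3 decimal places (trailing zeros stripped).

Executing turtle program step by step:
Start: pos=(0,0), heading=0, pen down
FD 5: (0,0) -> (5,0) [heading=0, draw]
REPEAT 4 [
  -- iteration 1/4 --
  RT 15: heading 0 -> 345
  REPEAT 3 [
    -- iteration 1/3 --
    RT 293: heading 345 -> 52
    LT 72: heading 52 -> 124
    -- iteration 2/3 --
    RT 293: heading 124 -> 191
    LT 72: heading 191 -> 263
    -- iteration 3/3 --
    RT 293: heading 263 -> 330
    LT 72: heading 330 -> 42
  ]
  -- iteration 2/4 --
  RT 15: heading 42 -> 27
  REPEAT 3 [
    -- iteration 1/3 --
    RT 293: heading 27 -> 94
    LT 72: heading 94 -> 166
    -- iteration 2/3 --
    RT 293: heading 166 -> 233
    LT 72: heading 233 -> 305
    -- iteration 3/3 --
    RT 293: heading 305 -> 12
    LT 72: heading 12 -> 84
  ]
  -- iteration 3/4 --
  RT 15: heading 84 -> 69
  REPEAT 3 [
    -- iteration 1/3 --
    RT 293: heading 69 -> 136
    LT 72: heading 136 -> 208
    -- iteration 2/3 --
    RT 293: heading 208 -> 275
    LT 72: heading 275 -> 347
    -- iteration 3/3 --
    RT 293: heading 347 -> 54
    LT 72: heading 54 -> 126
  ]
  -- iteration 4/4 --
  RT 15: heading 126 -> 111
  REPEAT 3 [
    -- iteration 1/3 --
    RT 293: heading 111 -> 178
    LT 72: heading 178 -> 250
    -- iteration 2/3 --
    RT 293: heading 250 -> 317
    LT 72: heading 317 -> 29
    -- iteration 3/3 --
    RT 293: heading 29 -> 96
    LT 72: heading 96 -> 168
  ]
]
RT 15: heading 168 -> 153
Final: pos=(5,0), heading=153, 1 segment(s) drawn

Segment endpoints: x in {0, 5}, y in {0}
xmin=0, ymin=0, xmax=5, ymax=0

Answer: 0 0 5 0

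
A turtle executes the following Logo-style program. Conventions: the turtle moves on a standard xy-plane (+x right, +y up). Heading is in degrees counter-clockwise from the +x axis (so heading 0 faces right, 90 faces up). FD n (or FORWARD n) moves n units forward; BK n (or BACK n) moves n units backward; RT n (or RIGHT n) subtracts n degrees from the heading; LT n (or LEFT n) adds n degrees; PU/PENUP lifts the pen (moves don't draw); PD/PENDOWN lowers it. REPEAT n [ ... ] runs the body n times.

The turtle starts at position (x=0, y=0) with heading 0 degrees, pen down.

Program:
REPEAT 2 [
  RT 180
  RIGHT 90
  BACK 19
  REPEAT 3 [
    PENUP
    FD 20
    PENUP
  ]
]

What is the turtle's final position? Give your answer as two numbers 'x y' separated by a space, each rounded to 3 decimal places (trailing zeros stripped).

Executing turtle program step by step:
Start: pos=(0,0), heading=0, pen down
REPEAT 2 [
  -- iteration 1/2 --
  RT 180: heading 0 -> 180
  RT 90: heading 180 -> 90
  BK 19: (0,0) -> (0,-19) [heading=90, draw]
  REPEAT 3 [
    -- iteration 1/3 --
    PU: pen up
    FD 20: (0,-19) -> (0,1) [heading=90, move]
    PU: pen up
    -- iteration 2/3 --
    PU: pen up
    FD 20: (0,1) -> (0,21) [heading=90, move]
    PU: pen up
    -- iteration 3/3 --
    PU: pen up
    FD 20: (0,21) -> (0,41) [heading=90, move]
    PU: pen up
  ]
  -- iteration 2/2 --
  RT 180: heading 90 -> 270
  RT 90: heading 270 -> 180
  BK 19: (0,41) -> (19,41) [heading=180, move]
  REPEAT 3 [
    -- iteration 1/3 --
    PU: pen up
    FD 20: (19,41) -> (-1,41) [heading=180, move]
    PU: pen up
    -- iteration 2/3 --
    PU: pen up
    FD 20: (-1,41) -> (-21,41) [heading=180, move]
    PU: pen up
    -- iteration 3/3 --
    PU: pen up
    FD 20: (-21,41) -> (-41,41) [heading=180, move]
    PU: pen up
  ]
]
Final: pos=(-41,41), heading=180, 1 segment(s) drawn

Answer: -41 41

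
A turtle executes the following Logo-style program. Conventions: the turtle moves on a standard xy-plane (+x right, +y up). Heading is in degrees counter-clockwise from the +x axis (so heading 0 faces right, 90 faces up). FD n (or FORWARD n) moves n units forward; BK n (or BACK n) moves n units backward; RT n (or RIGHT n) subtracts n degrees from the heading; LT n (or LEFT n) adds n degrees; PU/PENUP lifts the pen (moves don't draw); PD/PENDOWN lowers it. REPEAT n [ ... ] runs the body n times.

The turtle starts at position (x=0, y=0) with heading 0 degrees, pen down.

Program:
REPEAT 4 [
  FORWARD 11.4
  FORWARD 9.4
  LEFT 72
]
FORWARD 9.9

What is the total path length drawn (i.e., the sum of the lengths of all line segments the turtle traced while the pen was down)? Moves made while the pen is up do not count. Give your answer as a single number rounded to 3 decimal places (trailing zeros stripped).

Answer: 93.1

Derivation:
Executing turtle program step by step:
Start: pos=(0,0), heading=0, pen down
REPEAT 4 [
  -- iteration 1/4 --
  FD 11.4: (0,0) -> (11.4,0) [heading=0, draw]
  FD 9.4: (11.4,0) -> (20.8,0) [heading=0, draw]
  LT 72: heading 0 -> 72
  -- iteration 2/4 --
  FD 11.4: (20.8,0) -> (24.323,10.842) [heading=72, draw]
  FD 9.4: (24.323,10.842) -> (27.228,19.782) [heading=72, draw]
  LT 72: heading 72 -> 144
  -- iteration 3/4 --
  FD 11.4: (27.228,19.782) -> (18.005,26.483) [heading=144, draw]
  FD 9.4: (18.005,26.483) -> (10.4,32.008) [heading=144, draw]
  LT 72: heading 144 -> 216
  -- iteration 4/4 --
  FD 11.4: (10.4,32.008) -> (1.177,25.307) [heading=216, draw]
  FD 9.4: (1.177,25.307) -> (-6.428,19.782) [heading=216, draw]
  LT 72: heading 216 -> 288
]
FD 9.9: (-6.428,19.782) -> (-3.368,10.367) [heading=288, draw]
Final: pos=(-3.368,10.367), heading=288, 9 segment(s) drawn

Segment lengths:
  seg 1: (0,0) -> (11.4,0), length = 11.4
  seg 2: (11.4,0) -> (20.8,0), length = 9.4
  seg 3: (20.8,0) -> (24.323,10.842), length = 11.4
  seg 4: (24.323,10.842) -> (27.228,19.782), length = 9.4
  seg 5: (27.228,19.782) -> (18.005,26.483), length = 11.4
  seg 6: (18.005,26.483) -> (10.4,32.008), length = 9.4
  seg 7: (10.4,32.008) -> (1.177,25.307), length = 11.4
  seg 8: (1.177,25.307) -> (-6.428,19.782), length = 9.4
  seg 9: (-6.428,19.782) -> (-3.368,10.367), length = 9.9
Total = 93.1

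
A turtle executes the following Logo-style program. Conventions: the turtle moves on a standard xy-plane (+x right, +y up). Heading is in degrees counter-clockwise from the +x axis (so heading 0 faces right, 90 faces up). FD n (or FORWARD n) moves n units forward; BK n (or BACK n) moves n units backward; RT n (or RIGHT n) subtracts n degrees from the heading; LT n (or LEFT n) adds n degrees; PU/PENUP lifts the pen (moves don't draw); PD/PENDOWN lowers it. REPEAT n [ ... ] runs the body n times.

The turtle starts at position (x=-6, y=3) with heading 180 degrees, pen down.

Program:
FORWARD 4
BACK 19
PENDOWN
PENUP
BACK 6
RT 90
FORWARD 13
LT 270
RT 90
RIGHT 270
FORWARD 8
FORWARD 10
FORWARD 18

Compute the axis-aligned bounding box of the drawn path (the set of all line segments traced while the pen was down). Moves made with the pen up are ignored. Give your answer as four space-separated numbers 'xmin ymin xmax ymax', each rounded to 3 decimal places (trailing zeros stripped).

Executing turtle program step by step:
Start: pos=(-6,3), heading=180, pen down
FD 4: (-6,3) -> (-10,3) [heading=180, draw]
BK 19: (-10,3) -> (9,3) [heading=180, draw]
PD: pen down
PU: pen up
BK 6: (9,3) -> (15,3) [heading=180, move]
RT 90: heading 180 -> 90
FD 13: (15,3) -> (15,16) [heading=90, move]
LT 270: heading 90 -> 0
RT 90: heading 0 -> 270
RT 270: heading 270 -> 0
FD 8: (15,16) -> (23,16) [heading=0, move]
FD 10: (23,16) -> (33,16) [heading=0, move]
FD 18: (33,16) -> (51,16) [heading=0, move]
Final: pos=(51,16), heading=0, 2 segment(s) drawn

Segment endpoints: x in {-10, -6, 9}, y in {3, 3, 3}
xmin=-10, ymin=3, xmax=9, ymax=3

Answer: -10 3 9 3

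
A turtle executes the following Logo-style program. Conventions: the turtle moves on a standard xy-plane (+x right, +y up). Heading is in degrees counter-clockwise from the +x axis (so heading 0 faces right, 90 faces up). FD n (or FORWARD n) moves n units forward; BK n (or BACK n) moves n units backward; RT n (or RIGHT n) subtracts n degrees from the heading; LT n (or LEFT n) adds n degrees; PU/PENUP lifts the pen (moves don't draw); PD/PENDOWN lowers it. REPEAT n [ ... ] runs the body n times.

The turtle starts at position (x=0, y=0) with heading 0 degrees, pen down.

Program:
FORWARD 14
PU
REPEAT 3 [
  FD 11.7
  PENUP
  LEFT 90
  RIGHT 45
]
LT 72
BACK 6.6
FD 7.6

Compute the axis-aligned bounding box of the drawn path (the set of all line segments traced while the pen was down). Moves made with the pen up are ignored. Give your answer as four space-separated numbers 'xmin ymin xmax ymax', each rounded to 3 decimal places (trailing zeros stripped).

Executing turtle program step by step:
Start: pos=(0,0), heading=0, pen down
FD 14: (0,0) -> (14,0) [heading=0, draw]
PU: pen up
REPEAT 3 [
  -- iteration 1/3 --
  FD 11.7: (14,0) -> (25.7,0) [heading=0, move]
  PU: pen up
  LT 90: heading 0 -> 90
  RT 45: heading 90 -> 45
  -- iteration 2/3 --
  FD 11.7: (25.7,0) -> (33.973,8.273) [heading=45, move]
  PU: pen up
  LT 90: heading 45 -> 135
  RT 45: heading 135 -> 90
  -- iteration 3/3 --
  FD 11.7: (33.973,8.273) -> (33.973,19.973) [heading=90, move]
  PU: pen up
  LT 90: heading 90 -> 180
  RT 45: heading 180 -> 135
]
LT 72: heading 135 -> 207
BK 6.6: (33.973,19.973) -> (39.854,22.969) [heading=207, move]
FD 7.6: (39.854,22.969) -> (33.082,19.519) [heading=207, move]
Final: pos=(33.082,19.519), heading=207, 1 segment(s) drawn

Segment endpoints: x in {0, 14}, y in {0}
xmin=0, ymin=0, xmax=14, ymax=0

Answer: 0 0 14 0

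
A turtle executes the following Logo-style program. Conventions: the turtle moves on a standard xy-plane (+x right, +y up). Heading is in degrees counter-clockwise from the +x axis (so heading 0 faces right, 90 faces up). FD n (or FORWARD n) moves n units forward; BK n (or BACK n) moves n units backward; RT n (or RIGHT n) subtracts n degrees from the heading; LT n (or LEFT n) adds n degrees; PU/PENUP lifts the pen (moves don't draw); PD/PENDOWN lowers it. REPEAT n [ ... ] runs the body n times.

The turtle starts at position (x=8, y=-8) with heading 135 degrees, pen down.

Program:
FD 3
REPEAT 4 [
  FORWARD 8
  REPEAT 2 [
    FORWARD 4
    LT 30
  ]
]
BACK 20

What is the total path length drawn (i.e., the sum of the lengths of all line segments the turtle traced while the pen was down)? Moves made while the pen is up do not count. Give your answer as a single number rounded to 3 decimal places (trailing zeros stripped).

Executing turtle program step by step:
Start: pos=(8,-8), heading=135, pen down
FD 3: (8,-8) -> (5.879,-5.879) [heading=135, draw]
REPEAT 4 [
  -- iteration 1/4 --
  FD 8: (5.879,-5.879) -> (0.222,-0.222) [heading=135, draw]
  REPEAT 2 [
    -- iteration 1/2 --
    FD 4: (0.222,-0.222) -> (-2.607,2.607) [heading=135, draw]
    LT 30: heading 135 -> 165
    -- iteration 2/2 --
    FD 4: (-2.607,2.607) -> (-6.47,3.642) [heading=165, draw]
    LT 30: heading 165 -> 195
  ]
  -- iteration 2/4 --
  FD 8: (-6.47,3.642) -> (-14.198,1.571) [heading=195, draw]
  REPEAT 2 [
    -- iteration 1/2 --
    FD 4: (-14.198,1.571) -> (-18.061,0.536) [heading=195, draw]
    LT 30: heading 195 -> 225
    -- iteration 2/2 --
    FD 4: (-18.061,0.536) -> (-20.89,-2.292) [heading=225, draw]
    LT 30: heading 225 -> 255
  ]
  -- iteration 3/4 --
  FD 8: (-20.89,-2.292) -> (-22.96,-10.02) [heading=255, draw]
  REPEAT 2 [
    -- iteration 1/2 --
    FD 4: (-22.96,-10.02) -> (-23.996,-13.883) [heading=255, draw]
    LT 30: heading 255 -> 285
    -- iteration 2/2 --
    FD 4: (-23.996,-13.883) -> (-22.96,-17.747) [heading=285, draw]
    LT 30: heading 285 -> 315
  ]
  -- iteration 4/4 --
  FD 8: (-22.96,-17.747) -> (-17.304,-23.404) [heading=315, draw]
  REPEAT 2 [
    -- iteration 1/2 --
    FD 4: (-17.304,-23.404) -> (-14.475,-26.232) [heading=315, draw]
    LT 30: heading 315 -> 345
    -- iteration 2/2 --
    FD 4: (-14.475,-26.232) -> (-10.611,-27.268) [heading=345, draw]
    LT 30: heading 345 -> 15
  ]
]
BK 20: (-10.611,-27.268) -> (-29.93,-32.444) [heading=15, draw]
Final: pos=(-29.93,-32.444), heading=15, 14 segment(s) drawn

Segment lengths:
  seg 1: (8,-8) -> (5.879,-5.879), length = 3
  seg 2: (5.879,-5.879) -> (0.222,-0.222), length = 8
  seg 3: (0.222,-0.222) -> (-2.607,2.607), length = 4
  seg 4: (-2.607,2.607) -> (-6.47,3.642), length = 4
  seg 5: (-6.47,3.642) -> (-14.198,1.571), length = 8
  seg 6: (-14.198,1.571) -> (-18.061,0.536), length = 4
  seg 7: (-18.061,0.536) -> (-20.89,-2.292), length = 4
  seg 8: (-20.89,-2.292) -> (-22.96,-10.02), length = 8
  seg 9: (-22.96,-10.02) -> (-23.996,-13.883), length = 4
  seg 10: (-23.996,-13.883) -> (-22.96,-17.747), length = 4
  seg 11: (-22.96,-17.747) -> (-17.304,-23.404), length = 8
  seg 12: (-17.304,-23.404) -> (-14.475,-26.232), length = 4
  seg 13: (-14.475,-26.232) -> (-10.611,-27.268), length = 4
  seg 14: (-10.611,-27.268) -> (-29.93,-32.444), length = 20
Total = 87

Answer: 87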